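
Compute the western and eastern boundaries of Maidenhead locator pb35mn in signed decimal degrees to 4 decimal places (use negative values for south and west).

127.0000, 127.0833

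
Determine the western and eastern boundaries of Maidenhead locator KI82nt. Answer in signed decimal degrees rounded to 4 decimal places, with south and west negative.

Field K=10, I=8: +10·20° lon, +8·10° lat → SW at lon 20°, lat -10°.
Square 8, 2: +8·2° lon, +2·1° lat → SW at lon 36°, lat -8°.
Subsquare n=13, t=19: +13·0.0833333° lon, +19·0.0416667° lat → SW at lon 37.0833°, lat -7.20833°.
Cell spans 0.0833333° lon × 0.0416667° lat.
west 37.0833, east 37.1667.

37.0833, 37.1667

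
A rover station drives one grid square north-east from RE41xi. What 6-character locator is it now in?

Longitude subsquare x = 23; +1 → 24, wraps to 0 = a, carry into square.
Longitude square 4; +1 → 5.
Latitude subsquare i = 8; +1 → 9 = j.

RE51aj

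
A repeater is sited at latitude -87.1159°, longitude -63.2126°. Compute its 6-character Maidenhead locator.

FA82jv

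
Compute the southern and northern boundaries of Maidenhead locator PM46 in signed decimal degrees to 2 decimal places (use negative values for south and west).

36.00, 37.00

Field P=15, M=12: +15·20° lon, +12·10° lat → SW at lon 120°, lat 30°.
Square 4, 6: +4·2° lon, +6·1° lat → SW at lon 128°, lat 36°.
Cell spans 2° lon × 1° lat.
south 36.00, north 37.00.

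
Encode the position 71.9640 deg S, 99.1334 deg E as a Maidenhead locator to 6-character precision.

NB98na

Offset from 180°W / 90°S: lon 279.1334°, lat 18.0360°.
Field: lon ⌊279.1334/20⌋ = 13 → N; lat ⌊18.0360/10⌋ = 1 → B.
Square: lon ⌊19.1334/2⌋ = 9; lat ⌊8.0360/1⌋ = 8.
Subsquare: lon ⌊1.1334/0.0833333⌋ = 13 → n; lat ⌊0.0360/0.0416667⌋ = 0 → a.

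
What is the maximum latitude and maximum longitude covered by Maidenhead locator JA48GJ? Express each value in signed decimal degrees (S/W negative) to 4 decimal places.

-81.5833, 8.5833

Field J=9, A=0: +9·20° lon, +0·10° lat → SW at lon 0°, lat -90°.
Square 4, 8: +4·2° lon, +8·1° lat → SW at lon 8°, lat -82°.
Subsquare g=6, j=9: +6·0.0833333° lon, +9·0.0416667° lat → SW at lon 8.5°, lat -81.625°.
Cell spans 0.0833333° lon × 0.0416667° lat. NE corner is SW corner plus one full cell.
latitude -81.5833, longitude 8.5833.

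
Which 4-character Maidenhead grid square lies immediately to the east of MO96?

Longitude square 9; +1 → 10, wraps to 0, carry into field.
Longitude field M = 12; +1 → 13 = N.
The latitude characters are unchanged.

NO06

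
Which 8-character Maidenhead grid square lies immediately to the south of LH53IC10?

LH53ib19

Latitude extended square 0; −1 → -1, wraps to 9, carry into subsquare.
Latitude subsquare c = 2; −1 → 1 = b.
The longitude characters are unchanged.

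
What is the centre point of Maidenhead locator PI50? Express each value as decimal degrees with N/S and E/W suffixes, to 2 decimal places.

Field P=15, I=8: +15·20° lon, +8·10° lat → SW at lon 120°, lat -10°.
Square 5, 0: +5·2° lon, +0·1° lat → SW at lon 130°, lat -10°.
Cell spans 2° lon × 1° lat. Centre is SW corner plus half of each.
latitude 9.50° S, longitude 131.00° E.

9.50° S, 131.00° E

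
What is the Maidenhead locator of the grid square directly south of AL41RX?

AL41rw

Latitude subsquare x = 23; −1 → 22 = w.
The longitude characters are unchanged.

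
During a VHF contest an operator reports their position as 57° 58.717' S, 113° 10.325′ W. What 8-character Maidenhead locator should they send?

Offset from 180°W / 90°S: lon 66.82792°, lat 32.02138°.
Field (20°×10°, letters A–R): 66.82792/20 → 3 → D, 32.02138/10 → 3 → D; chars DD.
Square (2°×1°, digits 0–9): 6.82792/2 → 3, 2.02138/1 → 2; chars 32.
Subsquare (5′×2.5′, letters a–x): 0.82792/0.0833333 → 9 → j, 0.02138/0.0416667 → 0 → a; chars ja.
Extended square (30″×15″, digits 0–9): 0.07792/0.00833333 → 9, 0.02138/0.00416667 → 5; chars 95.

DD32ja95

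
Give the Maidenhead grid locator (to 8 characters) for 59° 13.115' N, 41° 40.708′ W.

Offset from 180°W / 90°S: lon 138.32153°, lat 149.21858°.
Field: 138.32153/20 → 6 → G, 149.21858/10 → 14 → O; chars GO.
Square: 18.32153/2 → 9, 9.21858/1 → 9; chars 99.
Subsquare: 0.32153/0.0833333 → 3 → d, 0.21858/0.0416667 → 5 → f; chars df.
Extended square: 0.07153/0.00833333 → 8, 0.01025/0.00416667 → 2; chars 82.

GO99df82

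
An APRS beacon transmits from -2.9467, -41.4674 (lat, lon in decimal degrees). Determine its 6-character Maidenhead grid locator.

Add 180° to longitude and 90° to latitude: 138.5326, 87.0533.
Field: lon ⌊138.5326/20⌋ = 6 → G; lat ⌊87.0533/10⌋ = 8 → I.
Square: lon ⌊18.5326/2⌋ = 9; lat ⌊7.0533/1⌋ = 7.
Subsquare: lon ⌊0.5326/0.0833333⌋ = 6 → g; lat ⌊0.0533/0.0416667⌋ = 1 → b.

GI97gb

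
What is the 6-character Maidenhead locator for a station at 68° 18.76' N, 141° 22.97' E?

QP08qh

Offset from 180°W / 90°S: lon 321.3828°, lat 158.3127°.
Field: lon ⌊321.3828/20⌋ = 16 → Q; lat ⌊158.3127/10⌋ = 15 → P.
Square: lon ⌊1.3828/2⌋ = 0; lat ⌊8.3127/1⌋ = 8.
Subsquare: lon ⌊1.3828/0.0833333⌋ = 16 → q; lat ⌊0.3127/0.0416667⌋ = 7 → h.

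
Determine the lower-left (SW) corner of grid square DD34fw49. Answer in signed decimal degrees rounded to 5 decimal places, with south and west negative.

-55.04583, -113.55000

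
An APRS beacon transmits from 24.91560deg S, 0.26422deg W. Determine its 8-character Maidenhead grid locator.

IG95uc80

Shift to the Maidenhead origin (180°W, 90°S): lon 179.73578, lat 65.08440.
Field: lon ⌊179.73578/20⌋ = 8 → I; lat ⌊65.08440/10⌋ = 6 → G.
Square: lon ⌊19.73578/2⌋ = 9; lat ⌊5.08440/1⌋ = 5.
Subsquare: lon ⌊1.73578/0.0833333⌋ = 20 → u; lat ⌊0.08440/0.0416667⌋ = 2 → c.
Extended square: lon ⌊0.06911/0.00833333⌋ = 8; lat ⌊0.00107/0.00416667⌋ = 0.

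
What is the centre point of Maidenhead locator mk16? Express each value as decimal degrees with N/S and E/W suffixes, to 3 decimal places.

16.500° N, 63.000° E

Field M=12, K=10: +12·20° lon, +10·10° lat → SW at lon 60°, lat 10°.
Square 1, 6: +1·2° lon, +6·1° lat → SW at lon 62°, lat 16°.
Cell spans 2° lon × 1° lat. Centre is SW corner plus half of each.
latitude 16.500° N, longitude 63.000° E.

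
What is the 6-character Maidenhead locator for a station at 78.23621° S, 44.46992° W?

Add 180° to longitude and 90° to latitude: 135.5301, 11.7638.
Field (20°×10°, letters A–R): lon ⌊135.5301/20⌋ = 6 → G; lat ⌊11.7638/10⌋ = 1 → B.
Square (2°×1°, digits 0–9): lon ⌊15.5301/2⌋ = 7; lat ⌊1.7638/1⌋ = 1.
Subsquare (5′×2.5′, letters a–x): lon ⌊1.5301/0.0833333⌋ = 18 → s; lat ⌊0.7638/0.0416667⌋ = 18 → s.

GB71ss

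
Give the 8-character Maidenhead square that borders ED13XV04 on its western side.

ED13wv94

Longitude extended square 0; −1 → -1, wraps to 9, carry into subsquare.
Longitude subsquare x = 23; −1 → 22 = w.
The latitude characters are unchanged.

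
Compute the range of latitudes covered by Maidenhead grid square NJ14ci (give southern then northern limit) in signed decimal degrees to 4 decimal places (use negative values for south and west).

Field N=13, J=9: +13·20° lon, +9·10° lat → SW at lon 80°, lat 0°.
Square 1, 4: +1·2° lon, +4·1° lat → SW at lon 82°, lat 4°.
Subsquare c=2, i=8: +2·0.0833333° lon, +8·0.0416667° lat → SW at lon 82.1667°, lat 4.33333°.
Cell spans 0.0833333° lon × 0.0416667° lat.
south 4.3333, north 4.3750.

4.3333, 4.3750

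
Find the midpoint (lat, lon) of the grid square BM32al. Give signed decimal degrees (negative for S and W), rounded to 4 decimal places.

32.4792, -153.9583

Field B=1, M=12: +1·20° lon, +12·10° lat → SW at lon -160°, lat 30°.
Square 3, 2: +3·2° lon, +2·1° lat → SW at lon -154°, lat 32°.
Subsquare a=0, l=11: +0·0.0833333° lon, +11·0.0416667° lat → SW at lon -154°, lat 32.4583°.
Cell spans 0.0833333° lon × 0.0416667° lat. Centre is SW corner plus half of each.
latitude 32.4792, longitude -153.9583.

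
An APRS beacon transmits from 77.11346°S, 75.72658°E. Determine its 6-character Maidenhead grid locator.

MB72uv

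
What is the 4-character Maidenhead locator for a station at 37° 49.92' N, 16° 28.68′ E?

Shift to the Maidenhead origin (180°W, 90°S): lon 196.48, lat 127.83.
Field (20°×10°, letters A–R): 196.48/20 → 9 → J, 127.83/10 → 12 → M; chars JM.
Square (2°×1°, digits 0–9): 16.48/2 → 8, 7.83/1 → 7; chars 87.

JM87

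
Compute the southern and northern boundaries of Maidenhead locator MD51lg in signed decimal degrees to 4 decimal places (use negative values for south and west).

-58.7500, -58.7083

Field M=12, D=3: +12·20° lon, +3·10° lat → SW at lon 60°, lat -60°.
Square 5, 1: +5·2° lon, +1·1° lat → SW at lon 70°, lat -59°.
Subsquare l=11, g=6: +11·0.0833333° lon, +6·0.0416667° lat → SW at lon 70.9167°, lat -58.75°.
Cell spans 0.0833333° lon × 0.0416667° lat.
south -58.7500, north -58.7083.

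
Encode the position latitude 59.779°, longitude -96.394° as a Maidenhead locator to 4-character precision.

Shift to the Maidenhead origin (180°W, 90°S): lon 83.61, lat 149.78.
Field: lon ⌊83.61/20⌋ = 4 → E; lat ⌊149.78/10⌋ = 14 → O.
Square: lon ⌊3.61/2⌋ = 1; lat ⌊9.78/1⌋ = 9.

EO19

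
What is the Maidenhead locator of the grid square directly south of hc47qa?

HC46qx

Latitude subsquare a = 0; −1 → -1, wraps to 23 = x, carry into square.
Latitude square 7; −1 → 6.
The longitude characters are unchanged.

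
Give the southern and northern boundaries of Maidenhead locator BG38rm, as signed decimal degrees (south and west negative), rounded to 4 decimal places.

-21.5000, -21.4583

Field B=1, G=6: +1·20° lon, +6·10° lat → SW at lon -160°, lat -30°.
Square 3, 8: +3·2° lon, +8·1° lat → SW at lon -154°, lat -22°.
Subsquare r=17, m=12: +17·0.0833333° lon, +12·0.0416667° lat → SW at lon -152.583°, lat -21.5°.
Cell spans 0.0833333° lon × 0.0416667° lat.
south -21.5000, north -21.4583.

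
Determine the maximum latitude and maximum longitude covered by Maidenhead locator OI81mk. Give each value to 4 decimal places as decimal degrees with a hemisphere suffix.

8.5417° S, 117.0833° E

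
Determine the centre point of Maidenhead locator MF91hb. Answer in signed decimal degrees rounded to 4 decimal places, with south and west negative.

-38.9375, 78.6250

Field M=12, F=5: +12·20° lon, +5·10° lat → SW at lon 60°, lat -40°.
Square 9, 1: +9·2° lon, +1·1° lat → SW at lon 78°, lat -39°.
Subsquare h=7, b=1: +7·0.0833333° lon, +1·0.0416667° lat → SW at lon 78.5833°, lat -38.9583°.
Cell spans 0.0833333° lon × 0.0416667° lat. Centre is SW corner plus half of each.
latitude -38.9375, longitude 78.6250.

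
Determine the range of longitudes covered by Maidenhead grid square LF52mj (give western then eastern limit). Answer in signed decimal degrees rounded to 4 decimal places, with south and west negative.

51.0000, 51.0833

Field L=11, F=5: +11·20° lon, +5·10° lat → SW at lon 40°, lat -40°.
Square 5, 2: +5·2° lon, +2·1° lat → SW at lon 50°, lat -38°.
Subsquare m=12, j=9: +12·0.0833333° lon, +9·0.0416667° lat → SW at lon 51°, lat -37.625°.
Cell spans 0.0833333° lon × 0.0416667° lat.
west 51.0000, east 51.0833.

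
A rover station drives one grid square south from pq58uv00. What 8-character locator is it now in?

Latitude extended square 0; −1 → -1, wraps to 9, carry into subsquare.
Latitude subsquare v = 21; −1 → 20 = u.
The longitude characters are unchanged.

PQ58uu09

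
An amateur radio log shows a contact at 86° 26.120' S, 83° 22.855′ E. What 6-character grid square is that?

Add 180° to longitude and 90° to latitude: 263.3809, 3.5647.
Field (20°×10°, letters A–R): lon ⌊263.3809/20⌋ = 13 → N; lat ⌊3.5647/10⌋ = 0 → A.
Square (2°×1°, digits 0–9): lon ⌊3.3809/2⌋ = 1; lat ⌊3.5647/1⌋ = 3.
Subsquare (5′×2.5′, letters a–x): lon ⌊1.3809/0.0833333⌋ = 16 → q; lat ⌊0.5647/0.0416667⌋ = 13 → n.

NA13qn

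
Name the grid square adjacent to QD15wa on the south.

QD14wx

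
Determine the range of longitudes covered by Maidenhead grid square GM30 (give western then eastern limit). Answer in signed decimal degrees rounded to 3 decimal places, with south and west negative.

-54.000, -52.000

Field G=6, M=12: +6·20° lon, +12·10° lat → SW at lon -60°, lat 30°.
Square 3, 0: +3·2° lon, +0·1° lat → SW at lon -54°, lat 30°.
Cell spans 2° lon × 1° lat.
west -54.000, east -52.000.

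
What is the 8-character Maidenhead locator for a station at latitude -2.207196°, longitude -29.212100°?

HI57jt40

Add 180° to longitude and 90° to latitude: 150.78790, 87.79280.
Field: lon ⌊150.78790/20⌋ = 7 → H; lat ⌊87.79280/10⌋ = 8 → I.
Square: lon ⌊10.78790/2⌋ = 5; lat ⌊7.79280/1⌋ = 7.
Subsquare: lon ⌊0.78790/0.0833333⌋ = 9 → j; lat ⌊0.79280/0.0416667⌋ = 19 → t.
Extended square: lon ⌊0.03790/0.00833333⌋ = 4; lat ⌊0.00114/0.00416667⌋ = 0.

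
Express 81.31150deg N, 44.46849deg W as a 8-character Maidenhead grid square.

GR71sh34

Offset from 180°W / 90°S: lon 135.53151°, lat 171.31150°.
Field (20°×10°, letters A–R): lon ⌊135.53151/20⌋ = 6 → G; lat ⌊171.31150/10⌋ = 17 → R.
Square (2°×1°, digits 0–9): lon ⌊15.53151/2⌋ = 7; lat ⌊1.31150/1⌋ = 1.
Subsquare (5′×2.5′, letters a–x): lon ⌊1.53151/0.0833333⌋ = 18 → s; lat ⌊0.31150/0.0416667⌋ = 7 → h.
Extended square (30″×15″, digits 0–9): lon ⌊0.03151/0.00833333⌋ = 3; lat ⌊0.01983/0.00416667⌋ = 4.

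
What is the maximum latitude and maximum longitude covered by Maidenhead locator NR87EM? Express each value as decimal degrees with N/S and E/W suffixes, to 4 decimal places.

87.5417° N, 96.4167° E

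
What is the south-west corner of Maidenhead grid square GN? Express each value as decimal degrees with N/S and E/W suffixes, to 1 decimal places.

40.0° N, 60.0° W

Field G=6, N=13: +6·20° lon, +13·10° lat → SW at lon -60°, lat 40°.
latitude 40.0° N, longitude 60.0° W.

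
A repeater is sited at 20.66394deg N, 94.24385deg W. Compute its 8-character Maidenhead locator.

Add 180° to longitude and 90° to latitude: 85.75615, 110.66394.
Field: 85.75615/20 → 4 → E, 110.66394/10 → 11 → L; chars EL.
Square: 5.75615/2 → 2, 0.66394/1 → 0; chars 20.
Subsquare: 1.75615/0.0833333 → 21 → v, 0.66394/0.0416667 → 15 → p; chars vp.
Extended square: 0.00615/0.00833333 → 0, 0.03894/0.00416667 → 9; chars 09.

EL20vp09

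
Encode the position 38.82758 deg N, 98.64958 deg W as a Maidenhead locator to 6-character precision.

EM08qt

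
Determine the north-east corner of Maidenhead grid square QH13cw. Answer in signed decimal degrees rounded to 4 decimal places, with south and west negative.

-16.0417, 142.2500

Field Q=16, H=7: +16·20° lon, +7·10° lat → SW at lon 140°, lat -20°.
Square 1, 3: +1·2° lon, +3·1° lat → SW at lon 142°, lat -17°.
Subsquare c=2, w=22: +2·0.0833333° lon, +22·0.0416667° lat → SW at lon 142.167°, lat -16.0833°.
Cell spans 0.0833333° lon × 0.0416667° lat. NE corner is SW corner plus one full cell.
latitude -16.0417, longitude 142.2500.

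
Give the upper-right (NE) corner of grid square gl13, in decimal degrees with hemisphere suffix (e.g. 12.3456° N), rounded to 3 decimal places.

Field G=6, L=11: +6·20° lon, +11·10° lat → SW at lon -60°, lat 20°.
Square 1, 3: +1·2° lon, +3·1° lat → SW at lon -58°, lat 23°.
Cell spans 2° lon × 1° lat. NE corner is SW corner plus one full cell.
latitude 24.000° N, longitude 56.000° W.

24.000° N, 56.000° W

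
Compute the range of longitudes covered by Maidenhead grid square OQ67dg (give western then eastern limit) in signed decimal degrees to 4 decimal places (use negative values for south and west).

Field O=14, Q=16: +14·20° lon, +16·10° lat → SW at lon 100°, lat 70°.
Square 6, 7: +6·2° lon, +7·1° lat → SW at lon 112°, lat 77°.
Subsquare d=3, g=6: +3·0.0833333° lon, +6·0.0416667° lat → SW at lon 112.25°, lat 77.25°.
Cell spans 0.0833333° lon × 0.0416667° lat.
west 112.2500, east 112.3333.

112.2500, 112.3333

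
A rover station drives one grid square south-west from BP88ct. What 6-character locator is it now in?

BP88bs

Longitude subsquare c = 2; −1 → 1 = b.
Latitude subsquare t = 19; −1 → 18 = s.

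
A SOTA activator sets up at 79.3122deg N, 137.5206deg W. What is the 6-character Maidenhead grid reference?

CQ19fh

Shift to the Maidenhead origin (180°W, 90°S): lon 42.4794, lat 169.3122.
Field: 42.4794/20 → 2 → C, 169.3122/10 → 16 → Q; chars CQ.
Square: 2.4794/2 → 1, 9.3122/1 → 9; chars 19.
Subsquare: 0.4794/0.0833333 → 5 → f, 0.3122/0.0416667 → 7 → h; chars fh.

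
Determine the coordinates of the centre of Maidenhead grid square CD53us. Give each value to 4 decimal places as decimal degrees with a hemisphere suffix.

Field C=2, D=3: +2·20° lon, +3·10° lat → SW at lon -140°, lat -60°.
Square 5, 3: +5·2° lon, +3·1° lat → SW at lon -130°, lat -57°.
Subsquare u=20, s=18: +20·0.0833333° lon, +18·0.0416667° lat → SW at lon -128.333°, lat -56.25°.
Cell spans 0.0833333° lon × 0.0416667° lat. Centre is SW corner plus half of each.
latitude 56.2292° S, longitude 128.2917° W.

56.2292° S, 128.2917° W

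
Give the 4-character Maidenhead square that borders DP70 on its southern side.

Latitude square 0; −1 → -1, wraps to 9, carry into field.
Latitude field P = 15; −1 → 14 = O.
The longitude characters are unchanged.

DO79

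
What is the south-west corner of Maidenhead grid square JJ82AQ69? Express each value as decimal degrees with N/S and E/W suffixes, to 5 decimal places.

Field J=9, J=9: +9·20° lon, +9·10° lat → SW at lon 0°, lat 0°.
Square 8, 2: +8·2° lon, +2·1° lat → SW at lon 16°, lat 2°.
Subsquare a=0, q=16: +0·0.0833333° lon, +16·0.0416667° lat → SW at lon 16°, lat 2.66667°.
Extended square 6, 9: +6·0.00833333° lon, +9·0.00416667° lat → SW at lon 16.05°, lat 2.70417°.
latitude 2.70417° N, longitude 16.05000° E.

2.70417° N, 16.05000° E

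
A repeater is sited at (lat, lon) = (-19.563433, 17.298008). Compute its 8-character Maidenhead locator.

Offset from 180°W / 90°S: lon 197.29801°, lat 70.43657°.
Field: 197.29801/20 → 9 → J, 70.43657/10 → 7 → H; chars JH.
Square: 17.29801/2 → 8, 0.43657/1 → 0; chars 80.
Subsquare: 1.29801/0.0833333 → 15 → p, 0.43657/0.0416667 → 10 → k; chars pk.
Extended square: 0.04801/0.00833333 → 5, 0.01990/0.00416667 → 4; chars 54.

JH80pk54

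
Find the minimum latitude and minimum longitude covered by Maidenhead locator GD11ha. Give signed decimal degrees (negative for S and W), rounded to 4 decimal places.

Field G=6, D=3: +6·20° lon, +3·10° lat → SW at lon -60°, lat -60°.
Square 1, 1: +1·2° lon, +1·1° lat → SW at lon -58°, lat -59°.
Subsquare h=7, a=0: +7·0.0833333° lon, +0·0.0416667° lat → SW at lon -57.4167°, lat -59°.
latitude -59.0000, longitude -57.4167.

-59.0000, -57.4167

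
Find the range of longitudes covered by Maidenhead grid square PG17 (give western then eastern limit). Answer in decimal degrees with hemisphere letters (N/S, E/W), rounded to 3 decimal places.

Field P=15, G=6: +15·20° lon, +6·10° lat → SW at lon 120°, lat -30°.
Square 1, 7: +1·2° lon, +7·1° lat → SW at lon 122°, lat -23°.
Cell spans 2° lon × 1° lat.
west 122.000° E, east 124.000° E.

122.000° E, 124.000° E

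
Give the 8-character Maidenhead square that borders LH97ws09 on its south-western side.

LH97vs98

Longitude extended square 0; −1 → -1, wraps to 9, carry into subsquare.
Longitude subsquare w = 22; −1 → 21 = v.
Latitude extended square 9; −1 → 8.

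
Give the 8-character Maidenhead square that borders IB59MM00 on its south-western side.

Longitude extended square 0; −1 → -1, wraps to 9, carry into subsquare.
Longitude subsquare m = 12; −1 → 11 = l.
Latitude extended square 0; −1 → -1, wraps to 9, carry into subsquare.
Latitude subsquare m = 12; −1 → 11 = l.

IB59ll99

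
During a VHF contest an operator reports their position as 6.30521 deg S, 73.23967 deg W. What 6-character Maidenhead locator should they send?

Offset from 180°W / 90°S: lon 106.7603°, lat 83.6948°.
Field (20°×10°, letters A–R): lon ⌊106.7603/20⌋ = 5 → F; lat ⌊83.6948/10⌋ = 8 → I.
Square (2°×1°, digits 0–9): lon ⌊6.7603/2⌋ = 3; lat ⌊3.6948/1⌋ = 3.
Subsquare (5′×2.5′, letters a–x): lon ⌊0.7603/0.0833333⌋ = 9 → j; lat ⌊0.6948/0.0416667⌋ = 16 → q.

FI33jq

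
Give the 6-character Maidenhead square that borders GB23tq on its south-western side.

GB23sp

Longitude subsquare t = 19; −1 → 18 = s.
Latitude subsquare q = 16; −1 → 15 = p.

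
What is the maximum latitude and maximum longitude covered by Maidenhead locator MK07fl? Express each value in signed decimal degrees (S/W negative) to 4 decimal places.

17.5000, 60.5000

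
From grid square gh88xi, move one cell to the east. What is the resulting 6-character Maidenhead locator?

GH98ai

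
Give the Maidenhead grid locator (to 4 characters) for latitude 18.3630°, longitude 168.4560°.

Shift to the Maidenhead origin (180°W, 90°S): lon 348.46, lat 108.36.
Field: lon ⌊348.46/20⌋ = 17 → R; lat ⌊108.36/10⌋ = 10 → K.
Square: lon ⌊8.46/2⌋ = 4; lat ⌊8.36/1⌋ = 8.

RK48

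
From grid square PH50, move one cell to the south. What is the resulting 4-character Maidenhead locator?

Latitude square 0; −1 → -1, wraps to 9, carry into field.
Latitude field H = 7; −1 → 6 = G.
The longitude characters are unchanged.

PG59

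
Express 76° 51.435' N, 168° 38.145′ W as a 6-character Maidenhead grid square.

AQ56qu

Add 180° to longitude and 90° to latitude: 11.3642, 166.8572.
Field: lon ⌊11.3642/20⌋ = 0 → A; lat ⌊166.8572/10⌋ = 16 → Q.
Square: lon ⌊11.3642/2⌋ = 5; lat ⌊6.8572/1⌋ = 6.
Subsquare: lon ⌊1.3642/0.0833333⌋ = 16 → q; lat ⌊0.8572/0.0416667⌋ = 20 → u.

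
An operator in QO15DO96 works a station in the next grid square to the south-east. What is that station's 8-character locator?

Longitude extended square 9; +1 → 10, wraps to 0, carry into subsquare.
Longitude subsquare d = 3; +1 → 4 = e.
Latitude extended square 6; −1 → 5.

QO15eo05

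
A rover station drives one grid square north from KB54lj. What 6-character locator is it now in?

KB54lk

Latitude subsquare j = 9; +1 → 10 = k.
The longitude characters are unchanged.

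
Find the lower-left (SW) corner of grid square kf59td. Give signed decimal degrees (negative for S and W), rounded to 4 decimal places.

-30.8750, 31.5833

Field K=10, F=5: +10·20° lon, +5·10° lat → SW at lon 20°, lat -40°.
Square 5, 9: +5·2° lon, +9·1° lat → SW at lon 30°, lat -31°.
Subsquare t=19, d=3: +19·0.0833333° lon, +3·0.0416667° lat → SW at lon 31.5833°, lat -30.875°.
latitude -30.8750, longitude 31.5833.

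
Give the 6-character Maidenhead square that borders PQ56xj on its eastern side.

Longitude subsquare x = 23; +1 → 24, wraps to 0 = a, carry into square.
Longitude square 5; +1 → 6.
The latitude characters are unchanged.

PQ66aj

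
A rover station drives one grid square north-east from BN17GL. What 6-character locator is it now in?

BN17hm

Longitude subsquare g = 6; +1 → 7 = h.
Latitude subsquare l = 11; +1 → 12 = m.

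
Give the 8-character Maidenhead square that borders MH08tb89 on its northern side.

MH08tc80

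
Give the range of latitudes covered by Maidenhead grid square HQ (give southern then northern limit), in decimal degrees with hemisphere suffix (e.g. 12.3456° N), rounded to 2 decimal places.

70.00° N, 80.00° N

Field H=7, Q=16: +7·20° lon, +16·10° lat → SW at lon -40°, lat 70°.
Cell spans 20° lon × 10° lat.
south 70.00° N, north 80.00° N.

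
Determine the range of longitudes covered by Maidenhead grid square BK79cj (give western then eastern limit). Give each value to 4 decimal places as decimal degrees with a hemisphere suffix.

Field B=1, K=10: +1·20° lon, +10·10° lat → SW at lon -160°, lat 10°.
Square 7, 9: +7·2° lon, +9·1° lat → SW at lon -146°, lat 19°.
Subsquare c=2, j=9: +2·0.0833333° lon, +9·0.0416667° lat → SW at lon -145.833°, lat 19.375°.
Cell spans 0.0833333° lon × 0.0416667° lat.
west 145.8333° W, east 145.7500° W.

145.8333° W, 145.7500° W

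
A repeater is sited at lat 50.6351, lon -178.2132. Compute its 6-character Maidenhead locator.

AO00vp

Shift to the Maidenhead origin (180°W, 90°S): lon 1.7868, lat 140.6351.
Field: 1.7868/20 → 0 → A, 140.6351/10 → 14 → O; chars AO.
Square: 1.7868/2 → 0, 0.6351/1 → 0; chars 00.
Subsquare: 1.7868/0.0833333 → 21 → v, 0.6351/0.0416667 → 15 → p; chars vp.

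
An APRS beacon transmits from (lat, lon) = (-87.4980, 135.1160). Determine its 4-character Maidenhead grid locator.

Add 180° to longitude and 90° to latitude: 315.12, 2.50.
Field: 315.12/20 → 15 → P, 2.50/10 → 0 → A; chars PA.
Square: 15.12/2 → 7, 2.50/1 → 2; chars 72.

PA72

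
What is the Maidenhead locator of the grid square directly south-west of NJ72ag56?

NJ72ag45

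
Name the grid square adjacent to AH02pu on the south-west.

AH02ot

Longitude subsquare p = 15; −1 → 14 = o.
Latitude subsquare u = 20; −1 → 19 = t.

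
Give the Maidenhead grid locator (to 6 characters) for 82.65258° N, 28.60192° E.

KR42hp

Shift to the Maidenhead origin (180°W, 90°S): lon 208.6019, lat 172.6526.
Field (20°×10°, letters A–R): 208.6019/20 → 10 → K, 172.6526/10 → 17 → R; chars KR.
Square (2°×1°, digits 0–9): 8.6019/2 → 4, 2.6526/1 → 2; chars 42.
Subsquare (5′×2.5′, letters a–x): 0.6019/0.0833333 → 7 → h, 0.6526/0.0416667 → 15 → p; chars hp.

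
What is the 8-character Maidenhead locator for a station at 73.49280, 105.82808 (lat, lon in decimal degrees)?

Add 180° to longitude and 90° to latitude: 285.82808, 163.49280.
Field: 285.82808/20 → 14 → O, 163.49280/10 → 16 → Q; chars OQ.
Square: 5.82808/2 → 2, 3.49280/1 → 3; chars 23.
Subsquare: 1.82808/0.0833333 → 21 → v, 0.49280/0.0416667 → 11 → l; chars vl.
Extended square: 0.07808/0.00833333 → 9, 0.03447/0.00416667 → 8; chars 98.

OQ23vl98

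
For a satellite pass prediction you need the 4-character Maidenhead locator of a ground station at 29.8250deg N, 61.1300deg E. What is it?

ML09

Shift to the Maidenhead origin (180°W, 90°S): lon 241.13, lat 119.83.
Field: 241.13/20 → 12 → M, 119.83/10 → 11 → L; chars ML.
Square: 1.13/2 → 0, 9.83/1 → 9; chars 09.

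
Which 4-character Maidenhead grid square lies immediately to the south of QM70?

QL79

Latitude square 0; −1 → -1, wraps to 9, carry into field.
Latitude field M = 12; −1 → 11 = L.
The longitude characters are unchanged.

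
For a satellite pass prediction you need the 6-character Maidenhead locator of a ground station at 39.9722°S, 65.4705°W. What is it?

Add 180° to longitude and 90° to latitude: 114.5295, 50.0278.
Field (20°×10°, letters A–R): lon ⌊114.5295/20⌋ = 5 → F; lat ⌊50.0278/10⌋ = 5 → F.
Square (2°×1°, digits 0–9): lon ⌊14.5295/2⌋ = 7; lat ⌊0.0278/1⌋ = 0.
Subsquare (5′×2.5′, letters a–x): lon ⌊0.5295/0.0833333⌋ = 6 → g; lat ⌊0.0278/0.0416667⌋ = 0 → a.

FF70ga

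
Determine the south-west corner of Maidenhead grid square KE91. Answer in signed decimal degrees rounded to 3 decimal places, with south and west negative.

-49.000, 38.000

Field K=10, E=4: +10·20° lon, +4·10° lat → SW at lon 20°, lat -50°.
Square 9, 1: +9·2° lon, +1·1° lat → SW at lon 38°, lat -49°.
latitude -49.000, longitude 38.000.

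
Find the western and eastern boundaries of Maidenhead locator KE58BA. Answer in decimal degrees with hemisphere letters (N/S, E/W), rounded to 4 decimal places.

30.0833° E, 30.1667° E

Field K=10, E=4: +10·20° lon, +4·10° lat → SW at lon 20°, lat -50°.
Square 5, 8: +5·2° lon, +8·1° lat → SW at lon 30°, lat -42°.
Subsquare b=1, a=0: +1·0.0833333° lon, +0·0.0416667° lat → SW at lon 30.0833°, lat -42°.
Cell spans 0.0833333° lon × 0.0416667° lat.
west 30.0833° E, east 30.1667° E.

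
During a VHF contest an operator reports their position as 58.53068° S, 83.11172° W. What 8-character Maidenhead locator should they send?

ED81kl62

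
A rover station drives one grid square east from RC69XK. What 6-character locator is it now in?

Longitude subsquare x = 23; +1 → 24, wraps to 0 = a, carry into square.
Longitude square 6; +1 → 7.
The latitude characters are unchanged.

RC79ak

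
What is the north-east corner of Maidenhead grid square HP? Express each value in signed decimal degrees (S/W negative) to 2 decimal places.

70.00, -20.00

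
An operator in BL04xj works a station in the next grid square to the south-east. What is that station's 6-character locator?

Longitude subsquare x = 23; +1 → 24, wraps to 0 = a, carry into square.
Longitude square 0; +1 → 1.
Latitude subsquare j = 9; −1 → 8 = i.

BL14ai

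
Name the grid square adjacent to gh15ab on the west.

GH05xb

Longitude subsquare a = 0; −1 → -1, wraps to 23 = x, carry into square.
Longitude square 1; −1 → 0.
The latitude characters are unchanged.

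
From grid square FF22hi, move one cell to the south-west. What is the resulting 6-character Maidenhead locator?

FF22gh

Longitude subsquare h = 7; −1 → 6 = g.
Latitude subsquare i = 8; −1 → 7 = h.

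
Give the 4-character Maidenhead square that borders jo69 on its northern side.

JP60

Latitude square 9; +1 → 10, wraps to 0, carry into field.
Latitude field O = 14; +1 → 15 = P.
The longitude characters are unchanged.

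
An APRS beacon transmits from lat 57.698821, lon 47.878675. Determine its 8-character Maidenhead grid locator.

LO37wq57

Offset from 180°W / 90°S: lon 227.87867°, lat 147.69882°.
Field: lon ⌊227.87867/20⌋ = 11 → L; lat ⌊147.69882/10⌋ = 14 → O.
Square: lon ⌊7.87867/2⌋ = 3; lat ⌊7.69882/1⌋ = 7.
Subsquare: lon ⌊1.87867/0.0833333⌋ = 22 → w; lat ⌊0.69882/0.0416667⌋ = 16 → q.
Extended square: lon ⌊0.04534/0.00833333⌋ = 5; lat ⌊0.03215/0.00416667⌋ = 7.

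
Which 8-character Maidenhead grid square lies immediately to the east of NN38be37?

NN38be47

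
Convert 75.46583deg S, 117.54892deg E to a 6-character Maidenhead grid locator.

OB84sm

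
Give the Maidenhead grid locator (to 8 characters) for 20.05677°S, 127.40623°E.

Shift to the Maidenhead origin (180°W, 90°S): lon 307.40623, lat 69.94323.
Field: lon ⌊307.40623/20⌋ = 15 → P; lat ⌊69.94323/10⌋ = 6 → G.
Square: lon ⌊7.40623/2⌋ = 3; lat ⌊9.94323/1⌋ = 9.
Subsquare: lon ⌊1.40623/0.0833333⌋ = 16 → q; lat ⌊0.94323/0.0416667⌋ = 22 → w.
Extended square: lon ⌊0.07290/0.00833333⌋ = 8; lat ⌊0.02656/0.00416667⌋ = 6.

PG39qw86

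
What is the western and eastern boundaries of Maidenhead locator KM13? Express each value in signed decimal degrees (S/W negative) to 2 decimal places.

22.00, 24.00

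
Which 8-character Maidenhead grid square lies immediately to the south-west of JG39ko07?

JG39jo96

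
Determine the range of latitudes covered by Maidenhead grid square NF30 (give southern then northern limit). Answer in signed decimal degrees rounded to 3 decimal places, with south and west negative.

-40.000, -39.000

Field N=13, F=5: +13·20° lon, +5·10° lat → SW at lon 80°, lat -40°.
Square 3, 0: +3·2° lon, +0·1° lat → SW at lon 86°, lat -40°.
Cell spans 2° lon × 1° lat.
south -40.000, north -39.000.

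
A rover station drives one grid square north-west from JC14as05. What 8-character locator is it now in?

JC04xs96

Longitude extended square 0; −1 → -1, wraps to 9, carry into subsquare.
Longitude subsquare a = 0; −1 → -1, wraps to 23 = x, carry into square.
Longitude square 1; −1 → 0.
Latitude extended square 5; +1 → 6.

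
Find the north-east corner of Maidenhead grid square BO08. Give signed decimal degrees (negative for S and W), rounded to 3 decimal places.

Field B=1, O=14: +1·20° lon, +14·10° lat → SW at lon -160°, lat 50°.
Square 0, 8: +0·2° lon, +8·1° lat → SW at lon -160°, lat 58°.
Cell spans 2° lon × 1° lat. NE corner is SW corner plus one full cell.
latitude 59.000, longitude -158.000.

59.000, -158.000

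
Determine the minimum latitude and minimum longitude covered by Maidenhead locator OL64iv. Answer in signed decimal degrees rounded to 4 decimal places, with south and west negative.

Field O=14, L=11: +14·20° lon, +11·10° lat → SW at lon 100°, lat 20°.
Square 6, 4: +6·2° lon, +4·1° lat → SW at lon 112°, lat 24°.
Subsquare i=8, v=21: +8·0.0833333° lon, +21·0.0416667° lat → SW at lon 112.667°, lat 24.875°.
latitude 24.8750, longitude 112.6667.

24.8750, 112.6667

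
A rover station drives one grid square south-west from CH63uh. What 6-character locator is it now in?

CH63tg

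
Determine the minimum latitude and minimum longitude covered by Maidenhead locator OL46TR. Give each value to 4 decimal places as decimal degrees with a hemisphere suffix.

26.7083° N, 109.5833° E

Field O=14, L=11: +14·20° lon, +11·10° lat → SW at lon 100°, lat 20°.
Square 4, 6: +4·2° lon, +6·1° lat → SW at lon 108°, lat 26°.
Subsquare t=19, r=17: +19·0.0833333° lon, +17·0.0416667° lat → SW at lon 109.583°, lat 26.7083°.
latitude 26.7083° N, longitude 109.5833° E.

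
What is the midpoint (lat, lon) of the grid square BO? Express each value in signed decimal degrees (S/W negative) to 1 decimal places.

55.0, -150.0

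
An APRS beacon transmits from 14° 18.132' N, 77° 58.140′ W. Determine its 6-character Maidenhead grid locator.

Add 180° to longitude and 90° to latitude: 102.0310, 104.3022.
Field: lon ⌊102.0310/20⌋ = 5 → F; lat ⌊104.3022/10⌋ = 10 → K.
Square: lon ⌊2.0310/2⌋ = 1; lat ⌊4.3022/1⌋ = 4.
Subsquare: lon ⌊0.0310/0.0833333⌋ = 0 → a; lat ⌊0.3022/0.0416667⌋ = 7 → h.

FK14ah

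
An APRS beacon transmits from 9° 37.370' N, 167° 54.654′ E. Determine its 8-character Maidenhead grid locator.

Add 180° to longitude and 90° to latitude: 347.91090, 99.62283.
Field: lon ⌊347.91090/20⌋ = 17 → R; lat ⌊99.62283/10⌋ = 9 → J.
Square: lon ⌊7.91090/2⌋ = 3; lat ⌊9.62283/1⌋ = 9.
Subsquare: lon ⌊1.91090/0.0833333⌋ = 22 → w; lat ⌊0.62283/0.0416667⌋ = 14 → o.
Extended square: lon ⌊0.07757/0.00833333⌋ = 9; lat ⌊0.03950/0.00416667⌋ = 9.

RJ39wo99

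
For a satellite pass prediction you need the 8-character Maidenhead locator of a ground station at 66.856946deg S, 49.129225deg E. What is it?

LC43nd54

Offset from 180°W / 90°S: lon 229.12922°, lat 23.14305°.
Field: lon ⌊229.12922/20⌋ = 11 → L; lat ⌊23.14305/10⌋ = 2 → C.
Square: lon ⌊9.12922/2⌋ = 4; lat ⌊3.14305/1⌋ = 3.
Subsquare: lon ⌊1.12922/0.0833333⌋ = 13 → n; lat ⌊0.14305/0.0416667⌋ = 3 → d.
Extended square: lon ⌊0.04589/0.00833333⌋ = 5; lat ⌊0.01805/0.00416667⌋ = 4.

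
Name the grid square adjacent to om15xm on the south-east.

Longitude subsquare x = 23; +1 → 24, wraps to 0 = a, carry into square.
Longitude square 1; +1 → 2.
Latitude subsquare m = 12; −1 → 11 = l.

OM25al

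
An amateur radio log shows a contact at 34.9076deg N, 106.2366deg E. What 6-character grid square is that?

Add 180° to longitude and 90° to latitude: 286.2366, 124.9076.
Field (20°×10°, letters A–R): 286.2366/20 → 14 → O, 124.9076/10 → 12 → M; chars OM.
Square (2°×1°, digits 0–9): 6.2366/2 → 3, 4.9076/1 → 4; chars 34.
Subsquare (5′×2.5′, letters a–x): 0.2366/0.0833333 → 2 → c, 0.9076/0.0416667 → 21 → v; chars cv.

OM34cv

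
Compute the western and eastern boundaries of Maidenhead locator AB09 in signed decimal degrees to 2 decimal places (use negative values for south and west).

Field A=0, B=1: +0·20° lon, +1·10° lat → SW at lon -180°, lat -80°.
Square 0, 9: +0·2° lon, +9·1° lat → SW at lon -180°, lat -71°.
Cell spans 2° lon × 1° lat.
west -180.00, east -178.00.

-180.00, -178.00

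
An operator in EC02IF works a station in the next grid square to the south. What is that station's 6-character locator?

Latitude subsquare f = 5; −1 → 4 = e.
The longitude characters are unchanged.

EC02ie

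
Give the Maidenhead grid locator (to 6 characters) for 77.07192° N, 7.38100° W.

Shift to the Maidenhead origin (180°W, 90°S): lon 172.6190, lat 167.0719.
Field: lon ⌊172.6190/20⌋ = 8 → I; lat ⌊167.0719/10⌋ = 16 → Q.
Square: lon ⌊12.6190/2⌋ = 6; lat ⌊7.0719/1⌋ = 7.
Subsquare: lon ⌊0.6190/0.0833333⌋ = 7 → h; lat ⌊0.0719/0.0416667⌋ = 1 → b.

IQ67hb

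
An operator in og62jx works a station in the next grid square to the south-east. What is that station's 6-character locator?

Longitude subsquare j = 9; +1 → 10 = k.
Latitude subsquare x = 23; −1 → 22 = w.

OG62kw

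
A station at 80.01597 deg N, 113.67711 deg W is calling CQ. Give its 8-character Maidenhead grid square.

Offset from 180°W / 90°S: lon 66.32289°, lat 170.01597°.
Field: lon ⌊66.32289/20⌋ = 3 → D; lat ⌊170.01597/10⌋ = 17 → R.
Square: lon ⌊6.32289/2⌋ = 3; lat ⌊0.01597/1⌋ = 0.
Subsquare: lon ⌊0.32289/0.0833333⌋ = 3 → d; lat ⌊0.01597/0.0416667⌋ = 0 → a.
Extended square: lon ⌊0.07289/0.00833333⌋ = 8; lat ⌊0.01597/0.00416667⌋ = 3.

DR30da83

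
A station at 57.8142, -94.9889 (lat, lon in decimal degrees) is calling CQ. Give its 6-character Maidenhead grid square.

EO27mt

Offset from 180°W / 90°S: lon 85.0111°, lat 147.8142°.
Field: 85.0111/20 → 4 → E, 147.8142/10 → 14 → O; chars EO.
Square: 5.0111/2 → 2, 7.8142/1 → 7; chars 27.
Subsquare: 1.0111/0.0833333 → 12 → m, 0.8142/0.0416667 → 19 → t; chars mt.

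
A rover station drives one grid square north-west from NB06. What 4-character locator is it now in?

MB97

Longitude square 0; −1 → -1, wraps to 9, carry into field.
Longitude field N = 13; −1 → 12 = M.
Latitude square 6; +1 → 7.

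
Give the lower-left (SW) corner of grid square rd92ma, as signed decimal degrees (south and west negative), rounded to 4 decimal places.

Field R=17, D=3: +17·20° lon, +3·10° lat → SW at lon 160°, lat -60°.
Square 9, 2: +9·2° lon, +2·1° lat → SW at lon 178°, lat -58°.
Subsquare m=12, a=0: +12·0.0833333° lon, +0·0.0416667° lat → SW at lon 179°, lat -58°.
latitude -58.0000, longitude 179.0000.

-58.0000, 179.0000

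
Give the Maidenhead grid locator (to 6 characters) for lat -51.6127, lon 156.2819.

Shift to the Maidenhead origin (180°W, 90°S): lon 336.2819, lat 38.3873.
Field (20°×10°, letters A–R): 336.2819/20 → 16 → Q, 38.3873/10 → 3 → D; chars QD.
Square (2°×1°, digits 0–9): 16.2819/2 → 8, 8.3873/1 → 8; chars 88.
Subsquare (5′×2.5′, letters a–x): 0.2819/0.0833333 → 3 → d, 0.3873/0.0416667 → 9 → j; chars dj.

QD88dj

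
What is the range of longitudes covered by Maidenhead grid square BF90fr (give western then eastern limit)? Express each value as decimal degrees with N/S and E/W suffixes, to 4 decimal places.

Field B=1, F=5: +1·20° lon, +5·10° lat → SW at lon -160°, lat -40°.
Square 9, 0: +9·2° lon, +0·1° lat → SW at lon -142°, lat -40°.
Subsquare f=5, r=17: +5·0.0833333° lon, +17·0.0416667° lat → SW at lon -141.583°, lat -39.2917°.
Cell spans 0.0833333° lon × 0.0416667° lat.
west 141.5833° W, east 141.5000° W.

141.5833° W, 141.5000° W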